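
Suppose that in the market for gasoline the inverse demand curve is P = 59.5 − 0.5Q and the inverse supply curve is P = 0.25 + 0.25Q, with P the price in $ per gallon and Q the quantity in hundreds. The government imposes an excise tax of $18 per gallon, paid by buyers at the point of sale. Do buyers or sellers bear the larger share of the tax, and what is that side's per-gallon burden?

Buyers bear the larger share: $12 per gallon.

Inverting to Q(P) form: Qd = 119 − 2P; Qs = 4P − 1.
Before the tax: set 119 − 2P = 4P − 1 → P* = $20, Q* = 79.
With the tax collected from buyers, demand (in seller-price terms) shifts: Qd = 119 − 2(P + 18).
New equilibrium: buyers pay $32, sellers receive $14, Q = 55. (Wedge: Pb − Ps = 18.)
Per-gallon burden: buyers $12, sellers $6.
Buyers take the larger share because demand is less price-elastic here (demand slope 2 vs supply slope 4).
The less price-elastic side of the market bears the larger share of a per-unit tax.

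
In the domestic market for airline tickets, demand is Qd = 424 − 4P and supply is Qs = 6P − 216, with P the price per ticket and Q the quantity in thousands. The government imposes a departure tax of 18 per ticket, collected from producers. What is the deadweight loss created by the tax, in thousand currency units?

Deadweight loss = 388.8 thousand.

Before the tax: set 424 − 4P = 6P − 216 → P* = 64, Q* = 168.
With the tax collected from producers, supply shifts: Qs = 6(P − 18) − 216.
Solving gives Q = 124.8 with consumers paying 74.8 and producers receiving 56.8 (the 18 wedge).
Quantity falls by |ΔQ| = |168 − 124.8| = 43.2.
DWL = ½ · t · |ΔQ| = ½ · 18 · 43.2 = 388.8.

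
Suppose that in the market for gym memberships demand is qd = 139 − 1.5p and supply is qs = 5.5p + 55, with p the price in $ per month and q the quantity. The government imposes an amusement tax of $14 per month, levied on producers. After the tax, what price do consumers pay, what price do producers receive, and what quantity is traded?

Consumers pay $23; producers receive $9; quantity = 104.5.

Before the tax: set 139 − 1.5p = 5.5p + 55 → p* = $12, q* = 121.
With the tax collected from producers, supply shifts: qs = 5.5(p − 14) + 55.
New equilibrium: consumers pay $23, producers receive $9, q = 104.5. (Wedge: pb − ps = 14.)
The less price-elastic side of the market bears the larger share of a per-unit tax.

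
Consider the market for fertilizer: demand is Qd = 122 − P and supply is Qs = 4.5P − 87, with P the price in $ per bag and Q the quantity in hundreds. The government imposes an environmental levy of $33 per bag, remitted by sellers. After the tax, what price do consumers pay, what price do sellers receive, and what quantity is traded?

Consumers pay $65; sellers receive $32; quantity = 57.

Before the tax: set 122 − P = 4.5P − 87 → P* = $38, Q* = 84.
With the tax collected from sellers, supply shifts: Qs = 4.5(P − 33) − 87.
New equilibrium: consumers pay $65, sellers receive $32, Q = 57. (Wedge: Pb − Ps = 33.)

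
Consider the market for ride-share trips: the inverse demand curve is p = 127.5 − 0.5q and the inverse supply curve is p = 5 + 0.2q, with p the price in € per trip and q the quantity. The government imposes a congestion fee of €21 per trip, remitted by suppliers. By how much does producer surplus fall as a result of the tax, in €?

Rewrite in direct form: qd = 255 − 2p and qs = 5p − 25.
Without the tax, 255 − 2p = 5p − 25 gives 7p = 280, so p* = €40 and q* = 175.
With the tax collected from suppliers, supply shifts: qs = 5(p − 21) − 25.
Solving gives q = 145 with buyers paying €55 and suppliers receiving €34 (the €21 wedge).
ΔPS is the trapezoid between Q = 145 and Q = 175 of height €6: ½ · (175 + 145) · 6 = €960.

Producer surplus falls by €960.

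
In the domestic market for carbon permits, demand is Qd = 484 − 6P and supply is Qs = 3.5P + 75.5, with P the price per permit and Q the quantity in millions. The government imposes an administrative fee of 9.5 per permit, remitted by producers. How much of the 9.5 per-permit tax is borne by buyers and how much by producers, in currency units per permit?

Buyers bear 3.5 per permit; producers bear 6 per permit.

Before the tax: set 484 − 6P = 3.5P + 75.5 → P* = 43, Q* = 226.
With the tax collected from producers, supply shifts: Qs = 3.5(P − 9.5) + 75.5.
Solving gives Q = 205 with buyers paying 46.5 and producers receiving 37 (the 9.5 wedge).
Burden on buyers: 3.5; on producers: 6. (They sum to 9.5.)
The less price-elastic side of the market bears the larger share of a per-unit tax.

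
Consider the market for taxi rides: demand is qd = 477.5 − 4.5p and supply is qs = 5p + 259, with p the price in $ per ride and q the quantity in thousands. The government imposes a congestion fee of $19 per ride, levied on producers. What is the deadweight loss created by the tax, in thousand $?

Before the tax: set 477.5 − 4.5p = 5p + 259 → p* = $23, q* = 374.
With the tax collected from producers, supply shifts: qs = 5(p − 19) + 259.
New equilibrium: consumers pay $33, producers receive $14, q = 329. (Wedge: pb − ps = 19.)
Quantity falls by |ΔQ| = |374 − 329| = 45.
DWL = ½ · t · |ΔQ| = ½ · 19 · 45 = $427.5.

Deadweight loss = $427.5 thousand.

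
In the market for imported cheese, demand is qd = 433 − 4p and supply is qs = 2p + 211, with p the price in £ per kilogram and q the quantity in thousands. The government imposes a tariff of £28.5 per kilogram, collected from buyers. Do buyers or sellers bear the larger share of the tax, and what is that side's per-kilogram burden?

Without the tax, 433 − 4p = 2p + 211 gives 6p = 222, so p* = £37 and q* = 285.
With the tax collected from buyers, demand (in seller-price terms) shifts: qd = 433 − 4(p + 28.5).
New equilibrium: buyers pay £46.5, sellers receive £18, q = 247. (Wedge: pb − ps = 28.5.)
Per-kilogram burden: buyers £9.5, sellers £19.
Sellers take the larger share because supply is less price-elastic here (demand slope 4 vs supply slope 2).

Sellers bear the larger share: £19 per kilogram.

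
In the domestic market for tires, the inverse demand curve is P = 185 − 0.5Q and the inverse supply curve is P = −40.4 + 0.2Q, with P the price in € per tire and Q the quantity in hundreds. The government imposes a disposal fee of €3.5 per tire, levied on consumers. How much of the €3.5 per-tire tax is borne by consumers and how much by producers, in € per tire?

Rewrite in direct form: Qd = 370 − 2P and Qs = 5P + 202.
Without the tax, 370 − 2P = 5P + 202 gives 7P = 168, so P* = €24 and Q* = 322.
With the tax collected from consumers, demand (in seller-price terms) shifts: Qd = 370 − 2(P + 3.5).
Solving gives Q = 317 with consumers paying €26.5 and producers receiving €23 (the €3.5 wedge).
Burden on consumers: €2.5; on producers: €1. (They sum to €3.5.)

Consumers bear €2.5 per tire; producers bear €1 per tire.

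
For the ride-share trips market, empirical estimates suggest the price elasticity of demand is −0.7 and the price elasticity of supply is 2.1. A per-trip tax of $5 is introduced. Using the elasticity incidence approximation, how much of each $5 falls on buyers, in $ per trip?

Buyers bear ≈ $3.75 per trip.

Incidence ratio: buyers' share ≈ εs / (εs + |εd|) = 2.1 / (2.1 + 0.7) = 0.75.
So buyers bear ≈ 0.75 × $5 = $3.75; producers bear $1.25.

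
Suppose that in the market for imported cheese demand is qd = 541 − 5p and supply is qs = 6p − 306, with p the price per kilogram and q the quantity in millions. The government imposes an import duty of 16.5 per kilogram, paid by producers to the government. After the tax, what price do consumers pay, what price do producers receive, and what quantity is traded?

Before the tax: set 541 − 5p = 6p − 306 → p* = 77, q* = 156.
With the tax collected from producers, supply shifts: qs = 6(p − 16.5) − 306.
New equilibrium: consumers pay 86, producers receive 69.5, q = 111. (Wedge: pb − ps = 16.5.)

Consumers pay 86; producers receive 69.5; quantity = 111.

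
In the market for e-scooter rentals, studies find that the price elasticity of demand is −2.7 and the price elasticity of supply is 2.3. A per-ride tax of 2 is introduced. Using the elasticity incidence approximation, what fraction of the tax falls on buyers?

Incidence ratio: buyers' share ≈ εs / (εs + |εd|) = 2.3 / (2.3 + 2.7) = 0.46.
Supply is the less elastic side, so buyers bear the smaller share.

Buyers' share ≈ 0.46.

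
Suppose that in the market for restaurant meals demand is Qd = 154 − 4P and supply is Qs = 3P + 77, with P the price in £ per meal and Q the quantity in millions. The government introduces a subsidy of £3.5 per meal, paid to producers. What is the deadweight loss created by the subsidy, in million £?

Deadweight loss = £10.5 million.

Before the subsidy: set 154 − 4P = 3P + 77 → P* = £11, Q* = 110.
With a per-unit subsidy paid to producers, each receives P + 3.5 per unit sold, so supply becomes Qs = 3(P + 3.5) + 77.
Solving gives Q = 116 with buyers paying £9.5 and producers receiving £13 (the £3.5 wedge).
Quantity rises by |ΔQ| = |110 − 116| = 6.
DWL = ½ · t · |ΔQ| = ½ · 3.5 · 6 = £10.5.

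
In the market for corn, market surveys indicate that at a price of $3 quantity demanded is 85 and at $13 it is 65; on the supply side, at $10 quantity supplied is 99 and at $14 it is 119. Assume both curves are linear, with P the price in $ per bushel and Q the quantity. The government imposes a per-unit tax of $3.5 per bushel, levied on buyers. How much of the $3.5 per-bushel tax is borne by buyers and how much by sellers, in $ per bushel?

Buyers bear $2.5 per bushel; sellers bear $1 per bushel.

Demand slope: (65 − 85)/(13 − 3) = -2, so Qd = 91 − 2P.
Supply slope: (119 − 99)/(14 − 10) = 5, so Qs = 5P + 49.
Before the tax: set 91 − 2P = 5P + 49 → P* = $6, Q* = 79.
With the tax collected from buyers, demand (in seller-price terms) shifts: Qd = 91 − 2(P + 3.5).
Solving gives Q = 74 with buyers paying $8.5 and sellers receiving $5 (the $3.5 wedge).
Burden on buyers: $2.5; on sellers: $1. (They sum to $3.5.)
The less price-elastic side of the market bears the larger share of a per-unit tax.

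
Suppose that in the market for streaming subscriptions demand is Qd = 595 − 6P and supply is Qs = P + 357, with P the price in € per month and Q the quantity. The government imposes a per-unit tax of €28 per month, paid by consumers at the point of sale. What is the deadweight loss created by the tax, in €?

Without the tax, 595 − 6P = P + 357 gives 7P = 238, so P* = €34 and Q* = 391.
With the tax collected from consumers, demand (in seller-price terms) shifts: Qd = 595 − 6(P + 28).
Solving gives Q = 367 with consumers paying €38 and suppliers receiving €10 (the €28 wedge).
Quantity falls by |ΔQ| = |391 − 367| = 24.
DWL = ½ · t · |ΔQ| = ½ · 28 · 24 = €336.

Deadweight loss = €336.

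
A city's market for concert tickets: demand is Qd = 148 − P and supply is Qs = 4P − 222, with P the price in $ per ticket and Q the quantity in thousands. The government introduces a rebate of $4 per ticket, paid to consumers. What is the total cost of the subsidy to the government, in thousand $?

Before the subsidy: set 148 − P = 4P − 222 → P* = $74, Q* = 74.
With a per-unit subsidy paid to consumers, each effectively pays P − 4, so demand becomes Qd = 148 − (P − 4).
Solving gives Q = 77.2 with consumers paying $70.8 and producers receiving $74.8 (the $4 wedge).
Outlay = t · Q = 4 · 77.2 = $308.8.

Government outlay = $308.8 thousand.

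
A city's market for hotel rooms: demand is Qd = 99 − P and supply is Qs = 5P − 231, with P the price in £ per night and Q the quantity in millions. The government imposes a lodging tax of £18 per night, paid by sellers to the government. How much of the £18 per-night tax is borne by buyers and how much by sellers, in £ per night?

Before the tax: set 99 − P = 5P − 231 → P* = £55, Q* = 44.
With the tax collected from sellers, supply shifts: Qs = 5(P − 18) − 231.
Solving gives Q = 29 with buyers paying £70 and sellers receiving £52 (the £18 wedge).
Burden on buyers: £15; on sellers: £3. (They sum to £18.)

Buyers bear £15 per night; sellers bear £3 per night.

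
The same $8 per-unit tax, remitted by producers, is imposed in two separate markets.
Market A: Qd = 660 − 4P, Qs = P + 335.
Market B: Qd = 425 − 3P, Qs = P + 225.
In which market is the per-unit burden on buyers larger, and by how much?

Market B, by $0.4.

Market A: pre-tax P* = $65, Q* = 400; post-tax Q = 393.6; per-unit burden on buyers = $1.6.
Market B: pre-tax P* = $50, Q* = 275; post-tax Q = 269; per-unit burden on buyers = $2.
Difference: $1.6 vs $2 → market B is larger by $0.4.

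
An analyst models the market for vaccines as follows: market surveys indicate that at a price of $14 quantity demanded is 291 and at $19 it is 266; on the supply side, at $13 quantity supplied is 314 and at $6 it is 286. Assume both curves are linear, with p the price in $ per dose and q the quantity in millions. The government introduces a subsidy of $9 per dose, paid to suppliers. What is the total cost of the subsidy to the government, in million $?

Government outlay = $2934 million.

Demand slope: (266 − 291)/(19 − 14) = -5, so qd = 361 − 5p.
Supply slope: (286 − 314)/(6 − 13) = 4, so qs = 4p + 262.
Without the subsidy, 361 − 5p = 4p + 262 gives 9p = 99, so p* = $11 and q* = 306.
With a per-unit subsidy paid to suppliers, each receives p + 9 per unit sold, so supply becomes qs = 4(p + 9) + 262.
New equilibrium: consumers pay $7, suppliers receive $16, q = 326. (Wedge: pb − ps = −9.)
Outlay = t · Q = 9 · 326 = $2934.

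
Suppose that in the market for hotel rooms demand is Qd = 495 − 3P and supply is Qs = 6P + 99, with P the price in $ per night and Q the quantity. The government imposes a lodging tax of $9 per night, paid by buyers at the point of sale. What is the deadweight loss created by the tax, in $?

Deadweight loss = $81.

Before the tax: set 495 − 3P = 6P + 99 → P* = $44, Q* = 363.
With the tax collected from buyers, demand (in seller-price terms) shifts: Qd = 495 − 3(P + 9).
Solving gives Q = 345 with buyers paying $50 and suppliers receiving $41 (the $9 wedge).
Quantity falls by |ΔQ| = |363 − 345| = 18.
DWL = ½ · t · |ΔQ| = ½ · 9 · 18 = $81.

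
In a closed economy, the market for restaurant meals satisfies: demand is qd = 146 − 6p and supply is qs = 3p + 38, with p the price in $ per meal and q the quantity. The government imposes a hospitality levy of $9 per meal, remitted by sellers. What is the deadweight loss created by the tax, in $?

Deadweight loss = $81.

Without the tax, 146 − 6p = 3p + 38 gives 9p = 108, so p* = $12 and q* = 74.
With the tax collected from sellers, supply shifts: qs = 3(p − 9) + 38.
Solving gives q = 56 with buyers paying $15 and sellers receiving $6 (the $9 wedge).
Quantity falls by |ΔQ| = |74 − 56| = 18.
DWL = ½ · t · |ΔQ| = ½ · 9 · 18 = $81.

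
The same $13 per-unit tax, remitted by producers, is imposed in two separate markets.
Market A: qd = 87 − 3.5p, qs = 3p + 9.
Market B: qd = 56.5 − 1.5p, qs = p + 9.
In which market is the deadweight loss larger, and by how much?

Market A, by $85.8.

Market A: pre-tax p* = $12, q* = 45; post-tax q = 24; deadweight loss = $136.5.
Market B: pre-tax p* = $19, q* = 28; post-tax q = 20.2; deadweight loss = $50.7.
Difference: $136.5 vs $50.7 → market A is larger by $85.8.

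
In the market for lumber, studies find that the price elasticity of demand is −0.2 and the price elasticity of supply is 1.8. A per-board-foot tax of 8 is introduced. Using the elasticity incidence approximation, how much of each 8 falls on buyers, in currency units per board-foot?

Buyers bear ≈ 7.2 per board-foot.

Incidence ratio: buyers' share ≈ εs / (εs + |εd|) = 1.8 / (1.8 + 0.2) = 0.9.
So buyers bear ≈ 0.9 × 8 = 7.2; producers bear 0.8.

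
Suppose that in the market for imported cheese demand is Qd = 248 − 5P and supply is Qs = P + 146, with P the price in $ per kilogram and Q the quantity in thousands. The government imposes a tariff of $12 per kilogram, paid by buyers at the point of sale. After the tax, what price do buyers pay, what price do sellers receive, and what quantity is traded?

Buyers pay $19; sellers receive $7; quantity = 153.

Before the tax: set 248 − 5P = P + 146 → P* = $17, Q* = 163.
With the tax collected from buyers, demand (in seller-price terms) shifts: Qd = 248 − 5(P + 12).
Solving gives Q = 153 with buyers paying $19 and sellers receiving $7 (the $12 wedge).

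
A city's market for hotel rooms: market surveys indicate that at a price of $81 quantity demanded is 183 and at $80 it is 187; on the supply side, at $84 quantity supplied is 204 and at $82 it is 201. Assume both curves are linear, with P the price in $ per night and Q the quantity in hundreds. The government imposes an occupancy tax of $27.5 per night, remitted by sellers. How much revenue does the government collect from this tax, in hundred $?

Demand slope: (187 − 183)/(80 − 81) = -4, so Qd = 507 − 4P.
Supply slope: (201 − 204)/(82 − 84) = 1.5, so Qs = 1.5P + 78.
Before the tax: set 507 − 4P = 1.5P + 78 → P* = $78, Q* = 195.
With the tax collected from sellers, supply shifts: Qs = 1.5(P − 27.5) + 78.
New equilibrium: buyers pay $85.5, sellers receive $58, Q = 165. (Wedge: Pb − Ps = 27.5.)
Revenue = t · Q = 27.5 · 165 = $4537.5.

Tax revenue = $4537.5 hundred.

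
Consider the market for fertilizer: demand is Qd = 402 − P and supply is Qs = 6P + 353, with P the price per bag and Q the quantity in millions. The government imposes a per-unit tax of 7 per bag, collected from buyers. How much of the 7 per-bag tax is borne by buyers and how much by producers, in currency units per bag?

Buyers bear 6 per bag; producers bear 1 per bag.

Without the tax, 402 − P = 6P + 353 gives 7P = 49, so P* = 7 and Q* = 395.
With the tax collected from buyers, demand (in seller-price terms) shifts: Qd = 402 − (P + 7).
New equilibrium: buyers pay 13, producers receive 6, Q = 389. (Wedge: Pb − Ps = 7.)
Burden on buyers: 6; on producers: 1. (They sum to 7.)
The less price-elastic side of the market bears the larger share of a per-unit tax.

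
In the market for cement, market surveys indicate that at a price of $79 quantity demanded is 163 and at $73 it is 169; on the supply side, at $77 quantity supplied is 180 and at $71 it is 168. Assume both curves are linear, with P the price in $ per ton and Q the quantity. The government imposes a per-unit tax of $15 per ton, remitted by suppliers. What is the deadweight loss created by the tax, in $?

Demand slope: (169 − 163)/(73 − 79) = -1, so Qd = 242 − P.
Supply slope: (168 − 180)/(71 − 77) = 2, so Qs = 2P + 26.
Before the tax: set 242 − P = 2P + 26 → P* = $72, Q* = 170.
With the tax collected from suppliers, supply shifts: Qs = 2(P − 15) + 26.
New equilibrium: consumers pay $82, suppliers receive $67, Q = 160. (Wedge: Pb − Ps = 15.)
Quantity falls by |ΔQ| = |170 − 160| = 10.
DWL = ½ · t · |ΔQ| = ½ · 15 · 10 = $75.

Deadweight loss = $75.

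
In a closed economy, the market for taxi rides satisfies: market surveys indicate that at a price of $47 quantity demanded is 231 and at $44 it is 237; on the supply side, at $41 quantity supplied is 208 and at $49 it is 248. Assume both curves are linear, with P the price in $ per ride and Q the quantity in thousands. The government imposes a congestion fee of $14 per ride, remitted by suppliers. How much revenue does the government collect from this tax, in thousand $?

Tax revenue = $2982 thousand.

Demand slope: (237 − 231)/(44 − 47) = -2, so Qd = 325 − 2P.
Supply slope: (248 − 208)/(49 − 41) = 5, so Qs = 5P + 3.
Without the tax, 325 − 2P = 5P + 3 gives 7P = 322, so P* = $46 and Q* = 233.
With the tax collected from suppliers, supply shifts: Qs = 5(P − 14) + 3.
Solving gives Q = 213 with buyers paying $56 and suppliers receiving $42 (the $14 wedge).
Revenue = t · Q = 14 · 213 = $2982.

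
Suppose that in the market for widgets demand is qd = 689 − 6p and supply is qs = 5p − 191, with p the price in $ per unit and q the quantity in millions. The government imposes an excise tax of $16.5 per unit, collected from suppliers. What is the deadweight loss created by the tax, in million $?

Deadweight loss = $371.25 million.

Without the tax, 689 − 6p = 5p − 191 gives 11p = 880, so p* = $80 and q* = 209.
With the tax collected from suppliers, supply shifts: qs = 5(p − 16.5) − 191.
Solving gives q = 164 with buyers paying $87.5 and suppliers receiving $71 (the $16.5 wedge).
Quantity falls by |ΔQ| = |209 − 164| = 45.
DWL = ½ · t · |ΔQ| = ½ · 16.5 · 45 = $371.25.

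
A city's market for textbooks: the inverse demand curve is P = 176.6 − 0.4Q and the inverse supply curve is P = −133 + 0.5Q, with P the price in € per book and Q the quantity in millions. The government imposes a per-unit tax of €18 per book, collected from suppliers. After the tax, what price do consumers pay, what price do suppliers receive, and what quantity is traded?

Consumers pay €47; suppliers receive €29; quantity = 324.

Rewrite in direct form: Qd = 441.5 − 2.5P and Qs = 2P + 266.
Without the tax, 441.5 − 2.5P = 2P + 266 gives 4.5P = 175.5, so P* = €39 and Q* = 344.
With the tax collected from suppliers, supply shifts: Qs = 2(P − 18) + 266.
New equilibrium: consumers pay €47, suppliers receive €29, Q = 324. (Wedge: Pb − Ps = 18.)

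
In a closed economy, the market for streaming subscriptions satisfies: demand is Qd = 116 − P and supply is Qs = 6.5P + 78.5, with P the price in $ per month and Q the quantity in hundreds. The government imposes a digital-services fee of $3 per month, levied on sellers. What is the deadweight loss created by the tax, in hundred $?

Before the tax: set 116 − P = 6.5P + 78.5 → P* = $5, Q* = 111.
With the tax collected from sellers, supply shifts: Qs = 6.5(P − 3) + 78.5.
New equilibrium: buyers pay $7.6, sellers receive $4.6, Q = 108.4. (Wedge: Pb − Ps = 3.)
Quantity falls by |ΔQ| = |111 − 108.4| = 2.6.
DWL = ½ · t · |ΔQ| = ½ · 3 · 2.6 = $3.9.

Deadweight loss = $3.9 hundred.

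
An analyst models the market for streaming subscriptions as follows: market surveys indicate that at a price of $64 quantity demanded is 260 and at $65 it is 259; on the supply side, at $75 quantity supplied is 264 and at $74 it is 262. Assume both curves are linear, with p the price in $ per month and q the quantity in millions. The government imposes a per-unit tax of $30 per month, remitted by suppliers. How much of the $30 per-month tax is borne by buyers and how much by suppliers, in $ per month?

Demand slope: (259 − 260)/(65 − 64) = -1, so qd = 324 − p.
Supply slope: (262 − 264)/(74 − 75) = 2, so qs = 2p + 114.
Before the tax: set 324 − p = 2p + 114 → p* = $70, q* = 254.
With the tax collected from suppliers, supply shifts: qs = 2(p − 30) + 114.
Solving gives q = 234 with buyers paying $90 and suppliers receiving $60 (the $30 wedge).
Burden on buyers: $20; on suppliers: $10. (They sum to $30.)
The less price-elastic side of the market bears the larger share of a per-unit tax.

Buyers bear $20 per month; suppliers bear $10 per month.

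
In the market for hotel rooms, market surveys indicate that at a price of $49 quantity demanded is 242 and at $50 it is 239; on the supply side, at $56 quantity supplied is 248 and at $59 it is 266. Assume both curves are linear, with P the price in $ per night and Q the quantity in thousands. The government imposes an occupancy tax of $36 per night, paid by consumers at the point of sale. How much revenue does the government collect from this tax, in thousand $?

Demand slope: (239 − 242)/(50 − 49) = -3, so Qd = 389 − 3P.
Supply slope: (266 − 248)/(59 − 56) = 6, so Qs = 6P − 88.
Without the tax, 389 − 3P = 6P − 88 gives 9P = 477, so P* = $53 and Q* = 230.
With the tax collected from consumers, demand (in seller-price terms) shifts: Qd = 389 − 3(P + 36).
New equilibrium: consumers pay $77, suppliers receive $41, Q = 158. (Wedge: Pb − Ps = 36.)
Revenue = t · Q = 36 · 158 = $5688.

Tax revenue = $5688 thousand.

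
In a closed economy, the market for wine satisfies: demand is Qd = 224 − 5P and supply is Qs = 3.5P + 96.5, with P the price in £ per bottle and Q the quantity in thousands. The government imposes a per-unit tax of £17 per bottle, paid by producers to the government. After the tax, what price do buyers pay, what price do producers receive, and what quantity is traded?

Before the tax: set 224 − 5P = 3.5P + 96.5 → P* = £15, Q* = 149.
With the tax collected from producers, supply shifts: Qs = 3.5(P − 17) + 96.5.
New equilibrium: buyers pay £22, producers receive £5, Q = 114. (Wedge: Pb − Ps = 17.)

Buyers pay £22; producers receive £5; quantity = 114.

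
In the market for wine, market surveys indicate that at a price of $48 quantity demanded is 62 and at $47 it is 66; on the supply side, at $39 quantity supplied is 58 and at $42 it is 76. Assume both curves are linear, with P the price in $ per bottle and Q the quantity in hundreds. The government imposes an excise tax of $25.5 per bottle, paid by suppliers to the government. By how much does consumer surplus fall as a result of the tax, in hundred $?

Consumer surplus falls by $786.42 hundred.

Demand slope: (66 − 62)/(47 − 48) = -4, so Qd = 254 − 4P.
Supply slope: (76 − 58)/(42 − 39) = 6, so Qs = 6P − 176.
Without the tax, 254 − 4P = 6P − 176 gives 10P = 430, so P* = $43 and Q* = 82.
With the tax collected from suppliers, supply shifts: Qs = 6(P − 25.5) − 176.
Solving gives Q = 20.8 with consumers paying $58.3 and suppliers receiving $32.8 (the $25.5 wedge).
ΔCS is the trapezoid between Q = 20.8 and Q = 82 of height $15.3: ½ · (82 + 20.8) · 15.3 = $786.42.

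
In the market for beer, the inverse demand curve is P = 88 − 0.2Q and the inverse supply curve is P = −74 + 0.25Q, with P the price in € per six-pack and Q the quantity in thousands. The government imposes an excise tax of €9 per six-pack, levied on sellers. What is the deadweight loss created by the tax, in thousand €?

Inverting to Q(P) form: Qd = 440 − 5P; Qs = 4P + 296.
Before the tax: set 440 − 5P = 4P + 296 → P* = €16, Q* = 360.
With the tax collected from sellers, supply shifts: Qs = 4(P − 9) + 296.
Solving gives Q = 340 with consumers paying €20 and sellers receiving €11 (the €9 wedge).
Quantity falls by |ΔQ| = |360 − 340| = 20.
DWL = ½ · t · |ΔQ| = ½ · 9 · 20 = €90.

Deadweight loss = €90 thousand.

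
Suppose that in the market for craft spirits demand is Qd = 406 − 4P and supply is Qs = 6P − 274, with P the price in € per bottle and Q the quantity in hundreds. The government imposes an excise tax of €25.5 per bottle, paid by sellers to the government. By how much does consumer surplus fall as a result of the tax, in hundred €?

Consumer surplus falls by €1582.02 hundred.

Before the tax: set 406 − 4P = 6P − 274 → P* = €68, Q* = 134.
With the tax collected from sellers, supply shifts: Qs = 6(P − 25.5) − 274.
Solving gives Q = 72.8 with buyers paying €83.3 and sellers receiving €57.8 (the €25.5 wedge).
ΔCS is the trapezoid between Q = 72.8 and Q = 134 of height €15.3: ½ · (134 + 72.8) · 15.3 = €1582.02.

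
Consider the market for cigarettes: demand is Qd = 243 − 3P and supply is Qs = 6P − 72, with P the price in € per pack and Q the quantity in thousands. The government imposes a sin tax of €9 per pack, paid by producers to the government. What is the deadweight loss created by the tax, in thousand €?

Deadweight loss = €81 thousand.

Before the tax: set 243 − 3P = 6P − 72 → P* = €35, Q* = 138.
With the tax collected from producers, supply shifts: Qs = 6(P − 9) − 72.
New equilibrium: buyers pay €41, producers receive €32, Q = 120. (Wedge: Pb − Ps = 9.)
Quantity falls by |ΔQ| = |138 − 120| = 18.
DWL = ½ · t · |ΔQ| = ½ · 9 · 18 = €81.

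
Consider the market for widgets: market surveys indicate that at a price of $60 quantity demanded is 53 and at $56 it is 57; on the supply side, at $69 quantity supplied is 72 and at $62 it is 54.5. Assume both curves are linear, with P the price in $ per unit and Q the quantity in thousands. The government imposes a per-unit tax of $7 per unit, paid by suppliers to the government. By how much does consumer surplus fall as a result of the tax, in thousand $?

Consumer surplus falls by $247.5 thousand.

Demand slope: (57 − 53)/(56 − 60) = -1, so Qd = 113 − P.
Supply slope: (54.5 − 72)/(62 − 69) = 2.5, so Qs = 2.5P − 100.5.
Before the tax: set 113 − P = 2.5P − 100.5 → P* = $61, Q* = 52.
With the tax collected from suppliers, supply shifts: Qs = 2.5(P − 7) − 100.5.
New equilibrium: consumers pay $66, suppliers receive $59, Q = 47. (Wedge: Pb − Ps = 7.)
ΔCS is the trapezoid between Q = 47 and Q = 52 of height $5: ½ · (52 + 47) · 5 = $247.5.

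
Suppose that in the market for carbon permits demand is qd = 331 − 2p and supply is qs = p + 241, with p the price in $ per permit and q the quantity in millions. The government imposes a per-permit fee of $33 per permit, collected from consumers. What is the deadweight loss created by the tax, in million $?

Deadweight loss = $363 million.

Without the tax, 331 − 2p = p + 241 gives 3p = 90, so p* = $30 and q* = 271.
With the tax collected from consumers, demand (in seller-price terms) shifts: qd = 331 − 2(p + 33).
New equilibrium: consumers pay $41, producers receive $8, q = 249. (Wedge: pb − ps = 33.)
Quantity falls by |ΔQ| = |271 − 249| = 22.
DWL = ½ · t · |ΔQ| = ½ · 33 · 22 = $363.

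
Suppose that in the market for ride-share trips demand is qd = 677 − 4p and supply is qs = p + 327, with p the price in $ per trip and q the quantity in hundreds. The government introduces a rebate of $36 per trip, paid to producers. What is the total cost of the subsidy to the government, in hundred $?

Government outlay = $15328.8 hundred.

Without the subsidy, 677 − 4p = p + 327 gives 5p = 350, so p* = $70 and q* = 397.
With a per-unit subsidy paid to producers, each receives p + 36 per unit sold, so supply becomes qs = (p + 36) + 327.
Solving gives q = 425.8 with consumers paying $62.8 and producers receiving $98.8 (the $36 wedge).
Outlay = t · Q = 36 · 425.8 = $15328.8.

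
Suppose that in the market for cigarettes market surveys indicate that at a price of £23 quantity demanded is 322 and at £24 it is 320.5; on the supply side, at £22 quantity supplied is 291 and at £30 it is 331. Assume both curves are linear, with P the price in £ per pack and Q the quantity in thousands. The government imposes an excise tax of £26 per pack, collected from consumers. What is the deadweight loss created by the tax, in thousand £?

Demand slope: (320.5 − 322)/(24 − 23) = -1.5, so Qd = 356.5 − 1.5P.
Supply slope: (331 − 291)/(30 − 22) = 5, so Qs = 5P + 181.
Before the tax: set 356.5 − 1.5P = 5P + 181 → P* = £27, Q* = 316.
With the tax collected from consumers, demand (in seller-price terms) shifts: Qd = 356.5 − 1.5(P + 26).
New equilibrium: consumers pay £47, sellers receive £21, Q = 286. (Wedge: Pb − Ps = 26.)
Quantity falls by |ΔQ| = |316 − 286| = 30.
DWL = ½ · t · |ΔQ| = ½ · 26 · 30 = £390.

Deadweight loss = £390 thousand.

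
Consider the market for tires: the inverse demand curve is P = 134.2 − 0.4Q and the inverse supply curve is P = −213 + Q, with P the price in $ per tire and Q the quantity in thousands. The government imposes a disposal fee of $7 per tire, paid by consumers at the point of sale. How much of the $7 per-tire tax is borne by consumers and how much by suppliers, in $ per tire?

Consumers bear $2 per tire; suppliers bear $5 per tire.

Rewrite in direct form: Qd = 335.5 − 2.5P and Qs = P + 213.
Without the tax, 335.5 − 2.5P = P + 213 gives 3.5P = 122.5, so P* = $35 and Q* = 248.
With the tax collected from consumers, demand (in seller-price terms) shifts: Qd = 335.5 − 2.5(P + 7).
Solving gives Q = 243 with consumers paying $37 and suppliers receiving $30 (the $7 wedge).
Burden on consumers: $2; on suppliers: $5. (They sum to $7.)
The less price-elastic side of the market bears the larger share of a per-unit tax.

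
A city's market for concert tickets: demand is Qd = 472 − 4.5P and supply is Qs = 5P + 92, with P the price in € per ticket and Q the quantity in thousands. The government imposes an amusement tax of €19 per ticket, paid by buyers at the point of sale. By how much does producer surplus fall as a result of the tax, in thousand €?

Producer surplus falls by €2425.5 thousand.

Before the tax: set 472 − 4.5P = 5P + 92 → P* = €40, Q* = 292.
With the tax collected from buyers, demand (in seller-price terms) shifts: Qd = 472 − 4.5(P + 19).
Solving gives Q = 247 with buyers paying €50 and suppliers receiving €31 (the €19 wedge).
ΔPS is the trapezoid between Q = 247 and Q = 292 of height €9: ½ · (292 + 247) · 9 = €2425.5.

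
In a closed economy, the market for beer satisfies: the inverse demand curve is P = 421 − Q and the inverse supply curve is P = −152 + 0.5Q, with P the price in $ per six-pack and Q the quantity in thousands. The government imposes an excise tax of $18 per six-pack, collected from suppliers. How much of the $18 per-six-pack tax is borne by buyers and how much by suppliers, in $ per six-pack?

Buyers bear $12 per six-pack; suppliers bear $6 per six-pack.

Rewrite in direct form: Qd = 421 − P and Qs = 2P + 304.
Before the tax: set 421 − P = 2P + 304 → P* = $39, Q* = 382.
With the tax collected from suppliers, supply shifts: Qs = 2(P − 18) + 304.
Solving gives Q = 370 with buyers paying $51 and suppliers receiving $33 (the $18 wedge).
Burden on buyers: $12; on suppliers: $6. (They sum to $18.)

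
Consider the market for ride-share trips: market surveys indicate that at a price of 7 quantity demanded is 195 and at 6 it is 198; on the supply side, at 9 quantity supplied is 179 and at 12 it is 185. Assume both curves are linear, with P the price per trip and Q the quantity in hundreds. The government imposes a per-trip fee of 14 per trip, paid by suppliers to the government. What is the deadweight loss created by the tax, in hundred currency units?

Demand slope: (198 − 195)/(6 − 7) = -3, so Qd = 216 − 3P.
Supply slope: (185 − 179)/(12 − 9) = 2, so Qs = 2P + 161.
Without the tax, 216 − 3P = 2P + 161 gives 5P = 55, so P* = 11 and Q* = 183.
With the tax collected from suppliers, supply shifts: Qs = 2(P − 14) + 161.
Solving gives Q = 166.2 with consumers paying 16.6 and suppliers receiving 2.6 (the 14 wedge).
Quantity falls by |ΔQ| = |183 − 166.2| = 16.8.
DWL = ½ · t · |ΔQ| = ½ · 14 · 16.8 = 117.6.

Deadweight loss = 117.6 hundred.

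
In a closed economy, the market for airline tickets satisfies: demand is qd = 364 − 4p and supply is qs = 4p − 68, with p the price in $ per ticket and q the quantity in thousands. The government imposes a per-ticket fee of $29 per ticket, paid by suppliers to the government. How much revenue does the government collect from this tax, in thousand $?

Tax revenue = $2610 thousand.

Before the tax: set 364 − 4p = 4p − 68 → p* = $54, q* = 148.
With the tax collected from suppliers, supply shifts: qs = 4(p − 29) − 68.
New equilibrium: consumers pay $68.5, suppliers receive $39.5, q = 90. (Wedge: pb − ps = 29.)
Revenue = t · Q = 29 · 90 = $2610.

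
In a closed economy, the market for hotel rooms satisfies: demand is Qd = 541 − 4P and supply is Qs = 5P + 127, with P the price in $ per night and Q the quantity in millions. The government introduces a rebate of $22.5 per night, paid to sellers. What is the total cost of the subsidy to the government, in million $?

Government outlay = $9157.5 million.

Before the subsidy: set 541 − 4P = 5P + 127 → P* = $46, Q* = 357.
With a per-unit subsidy paid to sellers, each receives P + 22.5 per unit sold, so supply becomes Qs = 5(P + 22.5) + 127.
New equilibrium: buyers pay $33.5, sellers receive $56, Q = 407. (Wedge: Pb − Ps = −22.5.)
Outlay = t · Q = 22.5 · 407 = $9157.5.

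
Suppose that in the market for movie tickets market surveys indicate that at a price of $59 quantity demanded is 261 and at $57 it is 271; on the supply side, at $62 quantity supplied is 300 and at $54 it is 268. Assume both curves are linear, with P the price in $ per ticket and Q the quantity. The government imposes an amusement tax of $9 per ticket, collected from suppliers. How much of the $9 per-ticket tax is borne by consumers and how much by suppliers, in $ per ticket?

Consumers bear $4 per ticket; suppliers bear $5 per ticket.

Demand slope: (271 − 261)/(57 − 59) = -5, so Qd = 556 − 5P.
Supply slope: (268 − 300)/(54 − 62) = 4, so Qs = 4P + 52.
Before the tax: set 556 − 5P = 4P + 52 → P* = $56, Q* = 276.
With the tax collected from suppliers, supply shifts: Qs = 4(P − 9) + 52.
Solving gives Q = 256 with consumers paying $60 and suppliers receiving $51 (the $9 wedge).
Burden on consumers: $4; on suppliers: $5. (They sum to $9.)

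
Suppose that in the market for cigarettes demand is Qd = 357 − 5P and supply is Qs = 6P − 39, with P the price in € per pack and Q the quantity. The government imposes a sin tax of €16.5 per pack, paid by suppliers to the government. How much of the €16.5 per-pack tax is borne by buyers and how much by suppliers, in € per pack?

Without the tax, 357 − 5P = 6P − 39 gives 11P = 396, so P* = €36 and Q* = 177.
With the tax collected from suppliers, supply shifts: Qs = 6(P − 16.5) − 39.
New equilibrium: buyers pay €45, suppliers receive €28.5, Q = 132. (Wedge: Pb − Ps = 16.5.)
Burden on buyers: €9; on suppliers: €7.5. (They sum to €16.5.)

Buyers bear €9 per pack; suppliers bear €7.5 per pack.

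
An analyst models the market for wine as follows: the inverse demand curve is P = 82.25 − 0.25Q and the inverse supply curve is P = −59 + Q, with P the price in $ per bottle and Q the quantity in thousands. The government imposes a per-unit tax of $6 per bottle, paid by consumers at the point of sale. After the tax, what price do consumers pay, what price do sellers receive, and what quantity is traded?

Inverting to Q(P) form: Qd = 329 − 4P; Qs = P + 59.
Without the tax, 329 − 4P = P + 59 gives 5P = 270, so P* = $54 and Q* = 113.
With the tax collected from consumers, demand (in seller-price terms) shifts: Qd = 329 − 4(P + 6).
Solving gives Q = 108.2 with consumers paying $55.2 and sellers receiving $49.2 (the $6 wedge).

Consumers pay $55.2; sellers receive $49.2; quantity = 108.2.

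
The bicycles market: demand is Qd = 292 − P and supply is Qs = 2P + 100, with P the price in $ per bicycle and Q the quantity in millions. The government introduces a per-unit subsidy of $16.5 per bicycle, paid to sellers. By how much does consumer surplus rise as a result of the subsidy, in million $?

Without the subsidy, 292 − P = 2P + 100 gives 3P = 192, so P* = $64 and Q* = 228.
With a per-unit subsidy paid to sellers, each receives P + 16.5 per unit sold, so supply becomes Qs = 2(P + 16.5) + 100.
Solving gives Q = 239 with buyers paying $53 and sellers receiving $69.5 (the $16.5 wedge).
ΔCS is the trapezoid between Q = 239 and Q = 228 of height $11: ½ · (228 + 239) · 11 = $2568.5.

Consumer surplus rises by $2568.5 million.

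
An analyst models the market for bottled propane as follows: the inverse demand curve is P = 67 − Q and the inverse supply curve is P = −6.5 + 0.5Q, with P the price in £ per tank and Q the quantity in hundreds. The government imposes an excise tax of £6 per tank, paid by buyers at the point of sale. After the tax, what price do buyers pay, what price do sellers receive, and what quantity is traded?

Inverting to Q(P) form: Qd = 67 − P; Qs = 2P + 13.
Before the tax: set 67 − P = 2P + 13 → P* = £18, Q* = 49.
With the tax collected from buyers, demand (in seller-price terms) shifts: Qd = 67 − (P + 6).
Solving gives Q = 45 with buyers paying £22 and sellers receiving £16 (the £6 wedge).
The less price-elastic side of the market bears the larger share of a per-unit tax.

Buyers pay £22; sellers receive £16; quantity = 45.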